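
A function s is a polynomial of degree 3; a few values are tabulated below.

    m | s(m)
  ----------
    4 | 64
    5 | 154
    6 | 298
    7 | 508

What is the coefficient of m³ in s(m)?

2

Write s(m) = am³ + bm² + cm + d; the 4 given values yield a linear system in the 4 coefficients.
Solving, s(m) = 2m³ - 3m² - 5m + 4.
The coefficient of m³ is 2.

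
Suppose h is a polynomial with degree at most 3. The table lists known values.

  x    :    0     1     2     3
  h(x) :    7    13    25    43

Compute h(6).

First differences: 6, 12, 18. Second differences: 6, 6.
Level-2 differences are constant, so h has degree 2.
Fitting a degree-2 polynomial gives h(x) = 3x² + 3x + 7.
Then h(6) = 133.

133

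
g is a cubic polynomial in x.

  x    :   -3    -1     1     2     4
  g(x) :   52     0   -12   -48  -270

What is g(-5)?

Write g(x) = ax³ + bx² + cx + d; the 5 given values yield a linear system in the 4 coefficients.
Solving, g(x) = -3x³ - 4x² - 3x - 2.
Then g(-5) = 288.

288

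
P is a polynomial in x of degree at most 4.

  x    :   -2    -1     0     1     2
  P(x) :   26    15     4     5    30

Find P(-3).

First differences: -11, -11, 1, 25. Second differences: 0, 12, 24. Third differences: 12, 12.
Level-3 differences are constant, so P has degree 3.
Fitting a degree-3 polynomial gives P(x) = 2x³ + 6x² - 7x + 4.
Then P(-3) = 25.

25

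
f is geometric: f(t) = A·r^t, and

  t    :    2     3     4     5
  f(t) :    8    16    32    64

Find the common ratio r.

2

Consecutive ratio: 16/8 = 2, and 32/16 = 2, so r = 2.
Then A·2^2 = 8 gives A = 2, and f(t) = 2·2^t.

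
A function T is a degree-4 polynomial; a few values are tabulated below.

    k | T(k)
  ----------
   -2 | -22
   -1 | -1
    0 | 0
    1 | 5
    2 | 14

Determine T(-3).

Write T(k) = ak^4 + bk³ + ck² + dk + e; the 5 given values yield a linear system in the 5 coefficients.
Solving, T(k) = -k^4 + 2k³ + 3k² + k.
Then T(-3) = -111.

-111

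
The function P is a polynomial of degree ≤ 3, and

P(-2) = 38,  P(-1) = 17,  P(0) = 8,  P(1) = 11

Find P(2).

26

First differences: -21, -9, 3. Second differences: 12, 12.
Level-2 differences are constant, so P has degree 2.
Fitting a degree-2 polynomial gives P(m) = 6m² - 3m + 8.
Then P(2) = 26.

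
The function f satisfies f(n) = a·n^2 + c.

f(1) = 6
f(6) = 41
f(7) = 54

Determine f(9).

From f(1) = 6 and f(6) = 41: 1a + c = 6 and 36a + c = 41.
Subtracting: 35a = 35, so a = 1; then c = 6 − 1·1 = 5.
So f(n) = 1n² + 5, and f(9) = 86.

86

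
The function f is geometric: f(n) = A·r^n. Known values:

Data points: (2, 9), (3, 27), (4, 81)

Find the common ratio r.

3

Consecutive ratio: 27/9 = 3, and 81/27 = 3, so r = 3.
Then A·3^2 = 9 gives A = 1, and f(n) = 1·3^n.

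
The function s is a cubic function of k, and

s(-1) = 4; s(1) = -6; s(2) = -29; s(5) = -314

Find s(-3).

46

Write s(k) = ak³ + bk² + ck + d; the 4 given values yield a linear system in the 4 coefficients.
Solving, s(k) = -2k³ - 2k² - 3k + 1.
Then s(-3) = 46.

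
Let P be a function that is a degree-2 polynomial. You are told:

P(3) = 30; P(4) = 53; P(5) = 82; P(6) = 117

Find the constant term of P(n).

First differences: 23, 29, 35. Second differences: 6, 6.
Level-2 differences are constant, so P has degree 2.
Fitting a degree-2 polynomial gives P(n) = 3n² + 2n - 3.
The constant term is P(0) = -3.

-3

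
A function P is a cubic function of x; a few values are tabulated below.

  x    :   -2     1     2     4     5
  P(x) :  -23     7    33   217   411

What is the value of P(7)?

1093

Write P(x) = ax³ + bx² + cx + d; the 5 given values yield a linear system in the 4 coefficients.
Solving, P(x) = 3x³ + x² + 2x + 1.
Then P(7) = 1093.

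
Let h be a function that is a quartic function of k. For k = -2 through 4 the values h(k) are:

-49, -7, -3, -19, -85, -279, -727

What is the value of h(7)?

-5575

First differences: 42, 4, -16, -66, -194, -448. Second differences: -38, -20, -50, -128, -254. Third differences: 18, -30, -78, -126. Fourth differences: -48, -48, -48.
Level-4 differences are constant, so h has degree 4.
Fitting a degree-4 polynomial gives h(k) = -2k^4 - k³ - 8k² - 5k - 3.
Then h(7) = -5575.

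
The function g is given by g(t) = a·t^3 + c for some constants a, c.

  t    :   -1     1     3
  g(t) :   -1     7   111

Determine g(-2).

From g(-1) = -1 and g(1) = 7: -1a + c = -1 and 1a + c = 7.
Subtracting: 2a = 8, so a = 4; then c = -1 − 4·(-1) = 3.
So g(t) = 4t³ + 3, and g(-2) = -29.

-29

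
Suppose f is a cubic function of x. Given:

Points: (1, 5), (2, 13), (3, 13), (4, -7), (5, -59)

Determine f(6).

First differences: 8, 0, -20, -52. Second differences: -8, -20, -32. Third differences: -12, -12.
Level-3 differences are constant, so f has degree 3.
Fitting a degree-3 polynomial gives f(x) = -2x³ + 8x² - 2x + 1.
Then f(6) = -155.

-155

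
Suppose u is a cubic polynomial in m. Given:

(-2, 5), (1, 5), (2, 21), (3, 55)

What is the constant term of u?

1

Write u(m) = am³ + bm² + cm + d; the 4 given values yield a linear system in the 4 coefficients.
Solving, u(m) = m³ + 3m² + 1.
The constant term is u(0) = 1.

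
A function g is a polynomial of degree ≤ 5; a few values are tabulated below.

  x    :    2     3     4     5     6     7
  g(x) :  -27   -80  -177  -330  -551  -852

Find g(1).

Write g(x) = ax^5 + bx^4 + cx³ + dx² + ex + p; the 6 given values yield a linear system in the 6 coefficients.
Solving, the top 2 coefficients vanish, and g(x) = -2x³ - 4x² + 5x - 5.
Then g(1) = -6.

-6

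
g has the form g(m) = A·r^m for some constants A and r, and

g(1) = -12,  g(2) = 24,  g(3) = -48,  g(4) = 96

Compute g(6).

Consecutive ratio: 24/(-12) = -2, and -48/24 = -2, so r = -2.
Then A·(-2)^1 = -12 gives A = 6, and g(m) = 6·(-2)^m.
g(6) = 6·(-2)^6 = 384.

384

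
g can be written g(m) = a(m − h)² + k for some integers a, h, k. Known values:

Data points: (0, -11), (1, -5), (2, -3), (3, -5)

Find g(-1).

-21

First differences 6, 2, -2; second difference -4 = 2a, so a = -2.
Expanding, the m-coefficient is −2ah = 4h; matching it to the data gives h = 2, and then k = -3.
So g(m) = -2(m − 2)² − 3.
g(-1) = -2·(-3)² − 3 = -21.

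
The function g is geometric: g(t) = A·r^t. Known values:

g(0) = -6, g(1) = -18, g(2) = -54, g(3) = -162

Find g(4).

-486

Consecutive ratio: -18/(-6) = 3, and -54/(-18) = 3, so r = 3.
Then A·3^0 = -6 gives A = -6, and g(t) = -6·3^t.
g(4) = -6·3^4 = -486.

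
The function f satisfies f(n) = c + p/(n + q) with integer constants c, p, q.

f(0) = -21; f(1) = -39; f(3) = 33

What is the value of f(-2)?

(f(n) − c)(n + q) = p for each data point; the three points give a linear system in c and q, then p follows.
Solving: c = -3, q = -2, p = 36, so f(n) = -3 + 36/(n − 2).
Then f(-2) = -3 + 36/(-4) = -12.

-12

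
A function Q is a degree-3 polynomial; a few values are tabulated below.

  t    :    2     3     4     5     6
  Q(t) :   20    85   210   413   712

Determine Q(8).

1670

Write Q(t) = at³ + bt² + ct + d; the 5 given values yield a linear system in the 4 coefficients.
Solving, Q(t) = 3t³ + 3t² - 7t - 2.
Then Q(8) = 1670.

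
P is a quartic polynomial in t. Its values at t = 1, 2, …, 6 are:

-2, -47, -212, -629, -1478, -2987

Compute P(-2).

Write P(t) = at^4 + bt³ + ct² + dt + e; the 6 given values yield a linear system in the 5 coefficients.
Solving, P(t) = -2t^4 - 2t³ + 2t² - 7t + 7.
Then P(-2) = 13.

13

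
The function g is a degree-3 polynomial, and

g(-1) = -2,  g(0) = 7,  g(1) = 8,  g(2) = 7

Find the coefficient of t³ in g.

1

Write g(t) = at³ + bt² + ct + d; the 4 given values yield a linear system in the 4 coefficients.
Solving, g(t) = t³ - 4t² + 4t + 7.
The coefficient of t³ is 1.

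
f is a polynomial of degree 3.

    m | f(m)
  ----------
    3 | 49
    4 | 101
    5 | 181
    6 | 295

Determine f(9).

Write f(m) = am³ + bm² + cm + d; the 4 given values yield a linear system in the 4 coefficients.
Solving, f(m) = m³ + 2m² + m + 1.
Then f(9) = 901.

901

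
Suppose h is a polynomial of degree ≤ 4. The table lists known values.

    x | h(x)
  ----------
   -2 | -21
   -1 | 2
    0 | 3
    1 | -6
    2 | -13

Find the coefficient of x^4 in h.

First differences: 23, 1, -9, -7. Second differences: -22, -10, 2. Third differences: 12, 12.
Level-3 differences are constant, so h has degree 3.
Fitting a degree-3 polynomial gives h(x) = 2x³ - 5x² - 6x + 3.
The coefficient of x^4 is 0.

0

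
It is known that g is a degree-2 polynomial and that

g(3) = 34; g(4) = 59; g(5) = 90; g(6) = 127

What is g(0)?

First differences: 25, 31, 37. Second differences: 6, 6.
Level-2 differences are constant, so g has degree 2.
Fitting a degree-2 polynomial gives g(m) = 3m² + 4m - 5.
Then g(0) = -5.

-5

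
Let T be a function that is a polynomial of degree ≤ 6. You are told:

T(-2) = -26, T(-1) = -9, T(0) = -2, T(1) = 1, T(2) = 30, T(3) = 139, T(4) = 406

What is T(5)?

First differences: 17, 7, 3, 29, 109, 267. Second differences: -10, -4, 26, 80, 158. Third differences: 6, 30, 54, 78. Fourth differences: 24, 24, 24.
Level-4 differences are constant, so T has degree 4.
Extending the table by one column gives the next first difference 527, so T(5) = 406 + 527 = 933.

933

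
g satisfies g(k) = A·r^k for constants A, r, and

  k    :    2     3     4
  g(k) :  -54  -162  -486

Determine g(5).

Consecutive ratio: -162/(-54) = 3, and -486/(-162) = 3, so r = 3.
Then A·3^2 = -54 gives A = -6, and g(k) = -6·3^k.
g(5) = -6·3^5 = -1458.

-1458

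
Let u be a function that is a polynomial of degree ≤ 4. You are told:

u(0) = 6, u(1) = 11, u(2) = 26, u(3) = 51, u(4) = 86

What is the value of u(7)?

251

First differences: 5, 15, 25, 35. Second differences: 10, 10, 10.
Level-2 differences are constant, so u has degree 2.
Fitting a degree-2 polynomial gives u(n) = 5n² + 6.
Then u(7) = 251.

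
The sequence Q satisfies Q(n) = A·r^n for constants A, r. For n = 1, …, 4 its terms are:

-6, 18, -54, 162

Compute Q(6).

Consecutive ratio: 18/(-6) = -3, and -54/18 = -3, so r = -3.
Then A·(-3)^1 = -6 gives A = 2, and Q(n) = 2·(-3)^n.
Q(6) = 2·(-3)^6 = 1458.

1458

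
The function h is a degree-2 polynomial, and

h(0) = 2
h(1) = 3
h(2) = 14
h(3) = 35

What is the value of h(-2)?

30

First differences: 1, 11, 21. Second differences: 10, 10.
Level-2 differences are constant, so h has degree 2.
Fitting a degree-2 polynomial gives h(n) = 5n² - 4n + 2.
Then h(-2) = 30.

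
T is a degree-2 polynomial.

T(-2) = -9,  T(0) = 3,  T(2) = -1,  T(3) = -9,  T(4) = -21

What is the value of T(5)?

Write T(m) = am² + bm + c; the 5 given values yield a linear system in the 3 coefficients.
Solving, T(m) = -2m² + 2m + 3.
Then T(5) = -37.

-37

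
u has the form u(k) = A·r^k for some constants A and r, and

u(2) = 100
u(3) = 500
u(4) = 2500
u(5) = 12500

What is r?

5

Consecutive ratio: 500/100 = 5, and 2500/500 = 5, so r = 5.
Then A·5^2 = 100 gives A = 4, and u(k) = 4·5^k.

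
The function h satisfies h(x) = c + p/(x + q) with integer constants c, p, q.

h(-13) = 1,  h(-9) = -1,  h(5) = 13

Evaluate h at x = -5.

-7

(h(x) − c)(x + q) = p for each data point; the three points give a linear system in c and q, then p follows.
Solving: c = 5, q = 1, p = 48, so h(x) = 5 + 48/(x + 1).
Then h(-5) = 5 + 48/(-4) = -7.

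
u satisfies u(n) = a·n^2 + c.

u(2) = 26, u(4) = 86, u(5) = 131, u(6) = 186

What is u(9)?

411

From u(2) = 26 and u(4) = 86: 4a + c = 26 and 16a + c = 86.
Subtracting: 12a = 60, so a = 5; then c = 26 − 5·4 = 6.
So u(n) = 5n² + 6, and u(9) = 411.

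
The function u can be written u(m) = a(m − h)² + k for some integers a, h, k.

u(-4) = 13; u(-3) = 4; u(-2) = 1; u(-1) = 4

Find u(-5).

28

First differences -9, -3, 3; second difference 6 = 2a, so a = 3.
Expanding, the m-coefficient is −2ah = -6h; matching it to the data gives h = -2, and then k = 1.
So u(m) = 3(m + 2)² + 1.
u(-5) = 3·(-3)² + 1 = 28.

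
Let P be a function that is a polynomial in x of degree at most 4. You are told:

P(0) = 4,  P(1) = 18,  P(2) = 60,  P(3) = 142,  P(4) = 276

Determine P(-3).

10

First differences: 14, 42, 82, 134. Second differences: 28, 40, 52. Third differences: 12, 12.
Level-3 differences are constant, so P has degree 3.
Fitting a degree-3 polynomial gives P(x) = 2x³ + 8x² + 4x + 4.
Then P(-3) = 10.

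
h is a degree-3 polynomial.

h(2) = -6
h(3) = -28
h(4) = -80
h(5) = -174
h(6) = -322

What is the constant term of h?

First differences: -22, -52, -94, -148. Second differences: -30, -42, -54. Third differences: -12, -12.
Level-3 differences are constant, so h has degree 3.
Fitting a degree-3 polynomial gives h(x) = -2x³ + 3x² + x - 4.
The constant term is h(0) = -4.

-4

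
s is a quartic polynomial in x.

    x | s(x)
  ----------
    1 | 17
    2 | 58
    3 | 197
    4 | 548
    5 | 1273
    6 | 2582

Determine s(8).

Write s(x) = ax^4 + bx³ + cx² + dx + e; the 6 given values yield a linear system in the 5 coefficients.
Solving, s(x) = 2x^4 - x³ + 5x² + 3x + 8.
Then s(8) = 8032.

8032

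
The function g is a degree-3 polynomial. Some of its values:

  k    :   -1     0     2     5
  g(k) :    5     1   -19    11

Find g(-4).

-79

Write g(k) = ak³ + bk² + ck + d; the 4 given values yield a linear system in the 4 coefficients.
Solving, g(k) = k³ - 3k² - 8k + 1.
Then g(-4) = -79.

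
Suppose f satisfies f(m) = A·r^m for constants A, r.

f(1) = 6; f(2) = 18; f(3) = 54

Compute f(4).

162

Consecutive ratio: 18/6 = 3, and 54/18 = 3, so r = 3.
Then A·3^1 = 6 gives A = 2, and f(m) = 2·3^m.
f(4) = 2·3^4 = 162.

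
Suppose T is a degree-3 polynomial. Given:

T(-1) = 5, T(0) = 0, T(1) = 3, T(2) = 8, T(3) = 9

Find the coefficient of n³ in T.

Write T(n) = an³ + bn² + cn + d; the 5 given values yield a linear system in the 4 coefficients.
Solving, T(n) = -n³ + 4n².
The coefficient of n³ is -1.

-1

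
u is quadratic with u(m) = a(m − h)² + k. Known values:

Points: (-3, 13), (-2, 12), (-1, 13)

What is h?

-2

First differences -1, 1; second difference 2 = 2a, so a = 1.
Expanding, the m-coefficient is −2ah = -2h; matching it to the data gives h = -2, and then k = 12.
So u(m) = 1(m + 2)² + 12.
Hence h = -2.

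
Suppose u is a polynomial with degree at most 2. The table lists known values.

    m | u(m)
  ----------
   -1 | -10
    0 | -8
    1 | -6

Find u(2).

First differences: 2, 2.
Level-1 differences are constant, so u has degree 1.
Fitting a degree-1 polynomial gives u(m) = 2m - 8.
Then u(2) = -4.

-4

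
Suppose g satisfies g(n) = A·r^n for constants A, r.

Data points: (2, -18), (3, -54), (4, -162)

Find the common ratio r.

Consecutive ratio: -54/(-18) = 3, and -162/(-54) = 3, so r = 3.
Then A·3^2 = -18 gives A = -2, and g(n) = -2·3^n.

3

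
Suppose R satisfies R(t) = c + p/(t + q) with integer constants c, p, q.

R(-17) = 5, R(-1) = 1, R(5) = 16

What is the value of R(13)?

(R(t) − c)(t + q) = p for each data point; the three points give a linear system in c and q, then p follows.
Solving: c = 6, q = -3, p = 20, so R(t) = 6 + 20/(t − 3).
Then R(13) = 6 + 20/10 = 8.

8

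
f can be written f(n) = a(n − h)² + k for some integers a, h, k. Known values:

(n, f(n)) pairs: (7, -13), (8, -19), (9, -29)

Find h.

6

First differences -6, -10; second difference -4 = 2a, so a = -2.
Expanding, the n-coefficient is −2ah = 4h; matching it to the data gives h = 6, and then k = -11.
So f(n) = -2(n − 6)² − 11.
Hence h = 6.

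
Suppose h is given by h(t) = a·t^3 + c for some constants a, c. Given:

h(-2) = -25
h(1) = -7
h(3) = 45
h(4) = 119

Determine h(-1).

-11

From h(-2) = -25 and h(1) = -7: -8a + c = -25 and 1a + c = -7.
Subtracting: 9a = 18, so a = 2; then c = -25 − 2·(-8) = -9.
So h(t) = 2t³ − 9, and h(-1) = -11.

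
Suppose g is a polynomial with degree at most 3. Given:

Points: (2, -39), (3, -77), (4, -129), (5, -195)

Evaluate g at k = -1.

-9

First differences: -38, -52, -66. Second differences: -14, -14.
Level-2 differences are constant, so g has degree 2.
Fitting a degree-2 polynomial gives g(k) = -7k² - 3k - 5.
Then g(-1) = -9.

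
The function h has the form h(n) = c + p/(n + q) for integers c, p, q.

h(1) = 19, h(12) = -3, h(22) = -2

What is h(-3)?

3

(h(n) − c)(n + q) = p for each data point; the three points give a linear system in c and q, then p follows.
Solving: c = -1, q = -2, p = -20, so h(n) = -1 − 20/(n − 2).
Then h(-3) = -1 − 20/(-5) = 3.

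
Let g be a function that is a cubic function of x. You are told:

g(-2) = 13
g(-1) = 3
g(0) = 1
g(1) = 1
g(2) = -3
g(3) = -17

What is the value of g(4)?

Write g(x) = ax³ + bx² + cx + d; the 6 given values yield a linear system in the 4 coefficients.
Solving, g(x) = -x³ + x² + 1.
Then g(4) = -47.

-47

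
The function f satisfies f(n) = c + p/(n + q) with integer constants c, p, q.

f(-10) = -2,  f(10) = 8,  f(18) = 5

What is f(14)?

6

(f(n) − c)(n + q) = p for each data point; the three points give a linear system in c and q, then p follows.
Solving: c = 2, q = -2, p = 48, so f(n) = 2 + 48/(n − 2).
Then f(14) = 2 + 48/12 = 6.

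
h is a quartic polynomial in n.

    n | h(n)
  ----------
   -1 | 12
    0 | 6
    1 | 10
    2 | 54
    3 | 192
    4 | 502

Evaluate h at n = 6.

Write h(n) = an^4 + bn³ + cn² + dn + e; the 6 given values yield a linear system in the 5 coefficients.
Solving, h(n) = n^4 + 3n³ + 4n² - 4n + 6.
Then h(6) = 2070.

2070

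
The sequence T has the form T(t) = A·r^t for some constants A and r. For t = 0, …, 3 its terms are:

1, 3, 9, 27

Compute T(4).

Consecutive ratio: 3/1 = 3, and 9/3 = 3, so r = 3.
Then A·3^0 = 1 gives A = 1, and T(t) = 1·3^t.
T(4) = 1·3^4 = 81.

81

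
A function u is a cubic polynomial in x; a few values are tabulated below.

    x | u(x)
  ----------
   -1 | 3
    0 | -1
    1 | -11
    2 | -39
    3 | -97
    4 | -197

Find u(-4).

99

First differences: -4, -10, -28, -58, -100. Second differences: -6, -18, -30, -42. Third differences: -12, -12, -12.
Level-3 differences are constant, so u has degree 3.
Fitting a degree-3 polynomial gives u(x) = -2x³ - 3x² - 5x - 1.
Then u(-4) = 99.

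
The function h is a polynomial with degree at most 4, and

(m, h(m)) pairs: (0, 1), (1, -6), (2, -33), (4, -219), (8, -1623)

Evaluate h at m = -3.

Write h(m) = am^4 + bm³ + cm² + dm + e; the 5 given values yield a linear system in the 5 coefficients.
Solving, the leading coefficient vanishes, and h(m) = -3m³ - m² - 3m + 1.
Then h(-3) = 82.

82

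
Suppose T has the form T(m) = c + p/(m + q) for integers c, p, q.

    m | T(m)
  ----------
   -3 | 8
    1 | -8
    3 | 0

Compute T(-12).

5

(T(m) − c)(m + q) = p for each data point; the three points give a linear system in c and q, then p follows.
Solving: c = 4, q = 0, p = -12, so T(m) = 4 − 12/(m + 0).
Then T(-12) = 4 − 12/(-12) = 5.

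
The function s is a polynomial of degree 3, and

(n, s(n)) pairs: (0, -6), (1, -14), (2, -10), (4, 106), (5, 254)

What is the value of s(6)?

Write s(n) = an³ + bn² + cn + d; the 5 given values yield a linear system in the 4 coefficients.
Solving, s(n) = 3n³ - 3n² - 8n - 6.
Then s(6) = 486.

486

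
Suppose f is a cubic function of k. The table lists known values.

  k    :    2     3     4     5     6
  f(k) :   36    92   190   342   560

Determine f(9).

1730

First differences: 56, 98, 152, 218. Second differences: 42, 54, 66. Third differences: 12, 12.
Level-3 differences are constant, so f has degree 3.
Fitting a degree-3 polynomial gives f(k) = 2k³ + 3k² + 3k + 2.
Then f(9) = 1730.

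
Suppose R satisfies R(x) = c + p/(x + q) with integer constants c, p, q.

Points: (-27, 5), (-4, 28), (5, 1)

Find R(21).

3

(R(x) − c)(x + q) = p for each data point; the three points give a linear system in c and q, then p follows.
Solving: c = 4, q = 3, p = -24, so R(x) = 4 − 24/(x + 3).
Then R(21) = 4 − 24/24 = 3.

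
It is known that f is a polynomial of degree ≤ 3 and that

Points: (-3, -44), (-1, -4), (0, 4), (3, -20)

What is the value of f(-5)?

Write f(m) = am³ + bm² + cm + d; the 4 given values yield a linear system in the 4 coefficients.
Solving, the leading coefficient vanishes, and f(m) = -4m² + 4m + 4.
Then f(-5) = -116.

-116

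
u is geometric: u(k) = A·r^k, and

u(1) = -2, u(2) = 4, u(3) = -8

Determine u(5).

Consecutive ratio: 4/(-2) = -2, and -8/4 = -2, so r = -2.
Then A·(-2)^1 = -2 gives A = 1, and u(k) = 1·(-2)^k.
u(5) = 1·(-2)^5 = -32.

-32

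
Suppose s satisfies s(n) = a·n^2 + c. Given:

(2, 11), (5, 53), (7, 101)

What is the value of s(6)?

From s(2) = 11 and s(5) = 53: 4a + c = 11 and 25a + c = 53.
Subtracting: 21a = 42, so a = 2; then c = 11 − 2·4 = 3.
So s(n) = 2n² + 3, and s(6) = 75.

75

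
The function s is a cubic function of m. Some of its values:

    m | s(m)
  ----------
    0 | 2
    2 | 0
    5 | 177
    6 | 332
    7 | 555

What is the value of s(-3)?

Write s(m) = am³ + bm² + cm + d; the 5 given values yield a linear system in the 4 coefficients.
Solving, s(m) = 2m³ - 2m² - 5m + 2.
Then s(-3) = -55.

-55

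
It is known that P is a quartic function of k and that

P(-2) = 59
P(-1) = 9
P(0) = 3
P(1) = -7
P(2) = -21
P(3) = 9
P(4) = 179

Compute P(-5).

1673

First differences: -50, -6, -10, -14, 30, 170. Second differences: 44, -4, -4, 44, 140. Third differences: -48, 0, 48, 96. Fourth differences: 48, 48, 48.
Level-4 differences are constant, so P has degree 4.
Fitting a degree-4 polynomial gives P(k) = 2k^4 - 4k³ - 4k² - 4k + 3.
Then P(-5) = 1673.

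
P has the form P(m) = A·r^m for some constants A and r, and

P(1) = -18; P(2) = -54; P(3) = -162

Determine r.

Consecutive ratio: -54/(-18) = 3, and -162/(-54) = 3, so r = 3.
Then A·3^1 = -18 gives A = -6, and P(m) = -6·3^m.

3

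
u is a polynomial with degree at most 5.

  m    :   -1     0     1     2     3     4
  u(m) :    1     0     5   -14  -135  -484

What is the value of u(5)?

-1235

First differences: -1, 5, -19, -121, -349. Second differences: 6, -24, -102, -228. Third differences: -30, -78, -126. Fourth differences: -48, -48.
Level-4 differences are constant, so u has degree 4.
Fitting a degree-4 polynomial gives u(m) = -2m^4 - m³ + 5m² + 3m.
Then u(5) = -1235.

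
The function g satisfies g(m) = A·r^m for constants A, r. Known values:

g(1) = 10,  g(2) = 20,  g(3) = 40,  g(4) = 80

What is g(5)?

160

Consecutive ratio: 20/10 = 2, and 40/20 = 2, so r = 2.
Then A·2^1 = 10 gives A = 5, and g(m) = 5·2^m.
g(5) = 5·2^5 = 160.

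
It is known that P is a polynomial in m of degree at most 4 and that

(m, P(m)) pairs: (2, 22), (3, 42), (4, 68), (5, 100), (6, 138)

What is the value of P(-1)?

First differences: 20, 26, 32, 38. Second differences: 6, 6, 6.
Level-2 differences are constant, so P has degree 2.
Fitting a degree-2 polynomial gives P(m) = 3m² + 5m.
Then P(-1) = -2.

-2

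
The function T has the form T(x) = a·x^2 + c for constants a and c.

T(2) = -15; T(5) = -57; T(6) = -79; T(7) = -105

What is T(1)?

-9

From T(2) = -15 and T(5) = -57: 4a + c = -15 and 25a + c = -57.
Subtracting: 21a = -42, so a = -2; then c = -15 − (-2)·4 = -7.
So T(x) = -2x² − 7, and T(1) = -9.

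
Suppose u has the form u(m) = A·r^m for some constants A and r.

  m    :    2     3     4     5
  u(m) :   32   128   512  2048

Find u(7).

32768

Consecutive ratio: 128/32 = 4, and 512/128 = 4, so r = 4.
Then A·4^2 = 32 gives A = 2, and u(m) = 2·4^m.
u(7) = 2·4^7 = 32768.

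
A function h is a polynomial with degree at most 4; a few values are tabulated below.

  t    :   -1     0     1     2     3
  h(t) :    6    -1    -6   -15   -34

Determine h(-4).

99

Write h(t) = at^4 + bt³ + ct² + dt + e; the 5 given values yield a linear system in the 5 coefficients.
Solving, the leading coefficient vanishes, and h(t) = -t³ + t² - 5t - 1.
Then h(-4) = 99.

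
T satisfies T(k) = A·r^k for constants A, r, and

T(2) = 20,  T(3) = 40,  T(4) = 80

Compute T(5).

Consecutive ratio: 40/20 = 2, and 80/40 = 2, so r = 2.
Then A·2^2 = 20 gives A = 5, and T(k) = 5·2^k.
T(5) = 5·2^5 = 160.

160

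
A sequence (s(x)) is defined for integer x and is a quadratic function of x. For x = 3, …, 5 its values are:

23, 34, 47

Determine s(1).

Write s(x) = ax² + bx + c; the 3 given values yield a linear system in the 3 coefficients.
Solving, s(x) = x² + 4x + 2.
Then s(1) = 7.

7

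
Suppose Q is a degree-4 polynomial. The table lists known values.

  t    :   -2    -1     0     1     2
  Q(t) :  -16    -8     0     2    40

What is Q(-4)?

Write Q(t) = at^4 + bt³ + ct² + dt + e; the 5 given values yield a linear system in the 5 coefficients.
Solving, Q(t) = 2t^4 + 3t³ - 5t² + 2t.
Then Q(-4) = 232.

232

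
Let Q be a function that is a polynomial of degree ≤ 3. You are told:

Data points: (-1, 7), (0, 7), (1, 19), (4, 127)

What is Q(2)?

Write Q(m) = am³ + bm² + cm + d; the 4 given values yield a linear system in the 4 coefficients.
Solving, the leading coefficient vanishes, and Q(m) = 6m² + 6m + 7.
Then Q(2) = 43.

43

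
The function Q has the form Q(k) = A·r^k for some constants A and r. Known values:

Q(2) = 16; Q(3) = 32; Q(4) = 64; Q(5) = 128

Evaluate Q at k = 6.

Consecutive ratio: 32/16 = 2, and 64/32 = 2, so r = 2.
Then A·2^2 = 16 gives A = 4, and Q(k) = 4·2^k.
Q(6) = 4·2^6 = 256.

256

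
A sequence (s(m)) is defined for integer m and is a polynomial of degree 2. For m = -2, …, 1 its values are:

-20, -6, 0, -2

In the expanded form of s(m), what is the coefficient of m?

2

Write s(m) = am² + bm + c; the 4 given values yield a linear system in the 3 coefficients.
Solving, s(m) = -4m² + 2m.
The coefficient of m is 2.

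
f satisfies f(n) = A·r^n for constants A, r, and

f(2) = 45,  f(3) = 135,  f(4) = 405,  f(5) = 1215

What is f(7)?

Consecutive ratio: 135/45 = 3, and 405/135 = 3, so r = 3.
Then A·3^2 = 45 gives A = 5, and f(n) = 5·3^n.
f(7) = 5·3^7 = 10935.

10935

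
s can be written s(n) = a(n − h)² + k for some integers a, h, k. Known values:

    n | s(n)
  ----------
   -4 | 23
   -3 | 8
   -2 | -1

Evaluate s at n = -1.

-4

First differences -15, -9; second difference 6 = 2a, so a = 3.
Expanding, the n-coefficient is −2ah = -6h; matching it to the data gives h = -1, and then k = -4.
So s(n) = 3(n + 1)² − 4.
s(-1) = 3·0² − 4 = -4.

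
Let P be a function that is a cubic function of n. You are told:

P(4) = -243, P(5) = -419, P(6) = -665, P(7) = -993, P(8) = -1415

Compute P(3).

First differences: -176, -246, -328, -422. Second differences: -70, -82, -94. Third differences: -12, -12.
Level-3 differences are constant, so P has degree 3.
Fitting a degree-3 polynomial gives P(n) = -2n³ - 5n² - 9n + 1.
Then P(3) = -125.

-125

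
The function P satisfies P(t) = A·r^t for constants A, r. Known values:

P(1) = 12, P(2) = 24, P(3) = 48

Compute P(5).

192

Consecutive ratio: 24/12 = 2, and 48/24 = 2, so r = 2.
Then A·2^1 = 12 gives A = 6, and P(t) = 6·2^t.
P(5) = 6·2^5 = 192.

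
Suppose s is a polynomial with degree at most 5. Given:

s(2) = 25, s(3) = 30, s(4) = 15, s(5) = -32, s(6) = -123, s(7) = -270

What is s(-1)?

10

First differences: 5, -15, -47, -91, -147. Second differences: -20, -32, -44, -56. Third differences: -12, -12, -12.
Level-3 differences are constant, so s has degree 3.
Fitting a degree-3 polynomial gives s(k) = -2k³ + 8k² + 3k + 3.
Then s(-1) = 10.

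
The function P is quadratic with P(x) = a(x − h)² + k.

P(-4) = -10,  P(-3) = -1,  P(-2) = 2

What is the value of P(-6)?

-46

First differences 9, 3; second difference -6 = 2a, so a = -3.
Expanding, the x-coefficient is −2ah = 6h; matching it to the data gives h = -2, and then k = 2.
So P(x) = -3(x + 2)² + 2.
P(-6) = -3·(-4)² + 2 = -46.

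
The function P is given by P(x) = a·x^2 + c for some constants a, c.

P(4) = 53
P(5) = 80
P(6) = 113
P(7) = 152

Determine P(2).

From P(4) = 53 and P(5) = 80: 16a + c = 53 and 25a + c = 80.
Subtracting: 9a = 27, so a = 3; then c = 53 − 3·16 = 5.
So P(x) = 3x² + 5, and P(2) = 17.

17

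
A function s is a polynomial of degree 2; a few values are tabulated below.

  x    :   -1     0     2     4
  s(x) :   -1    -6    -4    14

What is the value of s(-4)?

Write s(x) = ax² + bx + c; the 4 given values yield a linear system in the 3 coefficients.
Solving, s(x) = 2x² - 3x - 6.
Then s(-4) = 38.

38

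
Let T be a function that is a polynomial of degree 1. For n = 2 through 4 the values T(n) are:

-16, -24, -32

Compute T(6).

Write T(n) = an + b; the 3 given values yield a linear system in the 2 coefficients.
Solving, T(n) = -8n.
Then T(6) = -48.

-48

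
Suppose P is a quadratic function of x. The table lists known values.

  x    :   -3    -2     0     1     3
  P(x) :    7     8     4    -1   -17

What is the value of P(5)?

Write P(x) = ax² + bx + c; the 5 given values yield a linear system in the 3 coefficients.
Solving, P(x) = -x² - 4x + 4.
Then P(5) = -41.

-41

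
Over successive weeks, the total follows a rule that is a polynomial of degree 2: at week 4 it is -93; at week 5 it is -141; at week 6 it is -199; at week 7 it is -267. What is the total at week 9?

-433

Write the value at m as T(m).
First differences: -48, -58, -68. Second differences: -10, -10.
Level-2 differences are constant, so T has degree 2.
Fitting a degree-2 polynomial gives T(m) = -5m² - 3m - 1.
Then T(9) = -433.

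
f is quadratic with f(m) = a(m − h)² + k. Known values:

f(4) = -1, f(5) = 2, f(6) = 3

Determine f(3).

-6

First differences 3, 1; second difference -2 = 2a, so a = -1.
Expanding, the m-coefficient is −2ah = 2h; matching it to the data gives h = 6, and then k = 3.
So f(m) = -1(m − 6)² + 3.
f(3) = -1·(-3)² + 3 = -6.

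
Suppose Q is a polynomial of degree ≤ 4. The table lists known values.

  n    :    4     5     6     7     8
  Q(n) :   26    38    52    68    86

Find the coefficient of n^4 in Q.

Write Q(n) = an^4 + bn³ + cn² + dn + e; the 5 given values yield a linear system in the 5 coefficients.
Solving, the top 2 coefficients vanish, and Q(n) = n² + 3n - 2.
The coefficient of n^4 is 0.

0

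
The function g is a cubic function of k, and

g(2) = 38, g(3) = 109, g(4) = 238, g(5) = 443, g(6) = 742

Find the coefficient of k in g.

4

First differences: 71, 129, 205, 299. Second differences: 58, 76, 94. Third differences: 18, 18.
Level-3 differences are constant, so g has degree 3.
Fitting a degree-3 polynomial gives g(k) = 3k³ + 2k² + 4k - 2.
The coefficient of k is 4.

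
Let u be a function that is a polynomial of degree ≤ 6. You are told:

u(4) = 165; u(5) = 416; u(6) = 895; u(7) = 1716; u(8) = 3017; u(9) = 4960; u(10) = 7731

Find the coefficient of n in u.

Write u(n) = an^6 + bn^5 + cn^4 + dn³ + en² + pn + q; the 7 given values yield a linear system in the 7 coefficients.
Solving, the top 2 coefficients vanish, and u(n) = n^4 - 3n³ + 8n² - 7n + 1.
The coefficient of n is -7.

-7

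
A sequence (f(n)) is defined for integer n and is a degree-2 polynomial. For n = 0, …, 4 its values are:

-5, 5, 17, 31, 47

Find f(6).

First differences: 10, 12, 14, 16. Second differences: 2, 2, 2.
Level-2 differences are constant, so f has degree 2.
Fitting a degree-2 polynomial gives f(n) = n² + 9n - 5.
Then f(6) = 85.

85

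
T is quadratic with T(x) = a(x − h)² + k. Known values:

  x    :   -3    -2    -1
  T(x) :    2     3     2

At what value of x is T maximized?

-2

First differences 1, -1; second difference -2 = 2a, so a = -1.
Expanding, the x-coefficient is −2ah = 2h; matching it to the data gives h = -2, and then k = 3.
So T(x) = -1(x + 2)² + 3.
Hence h = -2.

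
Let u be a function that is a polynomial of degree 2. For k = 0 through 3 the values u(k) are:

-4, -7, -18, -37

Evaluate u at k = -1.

-9

First differences: -3, -11, -19. Second differences: -8, -8.
Level-2 differences are constant, so u has degree 2.
Fitting a degree-2 polynomial gives u(k) = -4k² + k - 4.
Then u(-1) = -9.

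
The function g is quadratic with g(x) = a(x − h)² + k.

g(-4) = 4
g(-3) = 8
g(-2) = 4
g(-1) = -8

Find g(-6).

-28

First differences 4, -4, -12; second difference -8 = 2a, so a = -4.
Expanding, the x-coefficient is −2ah = 8h; matching it to the data gives h = -3, and then k = 8.
So g(x) = -4(x + 3)² + 8.
g(-6) = -4·(-3)² + 8 = -28.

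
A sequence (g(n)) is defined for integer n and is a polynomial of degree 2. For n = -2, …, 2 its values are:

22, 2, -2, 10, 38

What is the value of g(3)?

82

First differences: -20, -4, 12, 28. Second differences: 16, 16, 16.
Level-2 differences are constant, so g has degree 2.
Extending the table by one column gives the next first difference 44, so g(3) = 38 + 44 = 82.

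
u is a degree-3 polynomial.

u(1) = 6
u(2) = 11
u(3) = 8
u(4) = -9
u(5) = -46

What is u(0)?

-1

Write u(t) = at³ + bt² + ct + d; the 5 given values yield a linear system in the 4 coefficients.
Solving, u(t) = -t³ + 2t² + 6t - 1.
The constant term is u(0) = -1.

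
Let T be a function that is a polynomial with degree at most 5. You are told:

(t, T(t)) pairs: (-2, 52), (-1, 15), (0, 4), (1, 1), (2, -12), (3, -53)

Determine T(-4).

First differences: -37, -11, -3, -13, -41. Second differences: 26, 8, -10, -28. Third differences: -18, -18, -18.
Level-3 differences are constant, so T has degree 3.
Fitting a degree-3 polynomial gives T(t) = -3t³ + 4t² - 4t + 4.
Then T(-4) = 276.

276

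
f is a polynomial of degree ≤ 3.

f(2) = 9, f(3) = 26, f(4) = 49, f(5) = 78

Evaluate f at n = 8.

201

Write f(n) = an³ + bn² + cn + d; the 4 given values yield a linear system in the 4 coefficients.
Solving, the leading coefficient vanishes, and f(n) = 3n² + 2n - 7.
Then f(8) = 201.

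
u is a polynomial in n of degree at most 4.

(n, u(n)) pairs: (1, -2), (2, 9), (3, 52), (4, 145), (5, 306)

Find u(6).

First differences: 11, 43, 93, 161. Second differences: 32, 50, 68. Third differences: 18, 18.
Level-3 differences are constant, so u has degree 3.
Fitting a degree-3 polynomial gives u(n) = 3n³ - 2n² - 4n + 1.
Then u(6) = 553.

553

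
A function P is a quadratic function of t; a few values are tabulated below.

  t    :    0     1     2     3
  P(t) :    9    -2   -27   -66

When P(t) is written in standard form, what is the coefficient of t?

-4

First differences: -11, -25, -39. Second differences: -14, -14.
Level-2 differences are constant, so P has degree 2.
Fitting a degree-2 polynomial gives P(t) = -7t² - 4t + 9.
The coefficient of t is -4.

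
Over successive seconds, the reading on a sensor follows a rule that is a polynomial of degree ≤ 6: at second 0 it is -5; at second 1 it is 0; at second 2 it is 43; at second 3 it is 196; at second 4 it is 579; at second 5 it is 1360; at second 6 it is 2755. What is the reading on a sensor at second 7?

5028

Write the value at k as f(k).
First differences: 5, 43, 153, 383, 781, 1395. Second differences: 38, 110, 230, 398, 614. Third differences: 72, 120, 168, 216. Fourth differences: 48, 48, 48.
Level-4 differences are constant, so f has degree 4.
Fitting a degree-4 polynomial gives f(k) = 2k^4 + 5k² - 2k - 5.
Then f(7) = 5028.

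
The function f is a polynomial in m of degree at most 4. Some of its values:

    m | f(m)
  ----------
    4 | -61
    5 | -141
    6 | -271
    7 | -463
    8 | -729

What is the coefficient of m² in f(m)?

First differences: -80, -130, -192, -266. Second differences: -50, -62, -74. Third differences: -12, -12.
Level-3 differences are constant, so f has degree 3.
Fitting a degree-3 polynomial gives f(m) = -2m³ + 5m² - 3m - 1.
The coefficient of m² is 5.

5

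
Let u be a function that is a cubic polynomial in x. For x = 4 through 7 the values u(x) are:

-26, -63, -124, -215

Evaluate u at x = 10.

-728

Write u(x) = ax³ + bx² + cx + d; the 4 given values yield a linear system in the 4 coefficients.
Solving, u(x) = -x³ + 3x² - 3x + 2.
Then u(10) = -728.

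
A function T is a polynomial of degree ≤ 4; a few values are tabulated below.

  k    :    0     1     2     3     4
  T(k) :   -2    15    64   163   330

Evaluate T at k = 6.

940

Write T(k) = ak^4 + bk³ + ck² + dk + e; the 5 given values yield a linear system in the 5 coefficients.
Solving, the leading coefficient vanishes, and T(k) = 3k³ + 7k² + 7k - 2.
Then T(6) = 940.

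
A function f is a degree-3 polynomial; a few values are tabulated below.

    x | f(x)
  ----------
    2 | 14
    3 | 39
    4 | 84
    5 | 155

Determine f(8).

Write f(x) = ax³ + bx² + cx + d; the 4 given values yield a linear system in the 4 coefficients.
Solving, f(x) = x³ + x² + x.
Then f(8) = 584.

584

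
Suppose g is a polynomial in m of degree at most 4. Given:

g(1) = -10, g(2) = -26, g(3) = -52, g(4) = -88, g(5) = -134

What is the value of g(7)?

First differences: -16, -26, -36, -46. Second differences: -10, -10, -10.
Level-2 differences are constant, so g has degree 2.
Fitting a degree-2 polynomial gives g(m) = -5m² - m - 4.
Then g(7) = -256.

-256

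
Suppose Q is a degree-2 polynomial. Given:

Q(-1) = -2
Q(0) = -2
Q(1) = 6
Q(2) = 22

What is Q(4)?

78

Write Q(k) = ak² + bk + c; the 4 given values yield a linear system in the 3 coefficients.
Solving, Q(k) = 4k² + 4k - 2.
Then Q(4) = 78.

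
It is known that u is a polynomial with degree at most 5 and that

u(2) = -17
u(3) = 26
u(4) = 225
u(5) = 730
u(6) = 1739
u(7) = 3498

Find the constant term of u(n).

First differences: 43, 199, 505, 1009, 1759. Second differences: 156, 306, 504, 750. Third differences: 150, 198, 246. Fourth differences: 48, 48.
Level-4 differences are constant, so u has degree 4.
Fitting a degree-4 polynomial gives u(n) = 2n^4 - 3n³ - 5n² - 5n + 5.
The constant term is u(0) = 5.

5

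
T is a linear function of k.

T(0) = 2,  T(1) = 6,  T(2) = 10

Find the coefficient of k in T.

Write T(k) = ak + b; the 3 given values yield a linear system in the 2 coefficients.
Solving, T(k) = 4k + 2.
The coefficient of k is 4.

4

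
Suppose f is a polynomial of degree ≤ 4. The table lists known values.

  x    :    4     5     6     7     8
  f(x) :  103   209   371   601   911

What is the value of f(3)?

41

Write f(x) = ax^4 + bx³ + cx² + dx + e; the 5 given values yield a linear system in the 5 coefficients.
Solving, the leading coefficient vanishes, and f(x) = 2x³ - 2x² + 2x - 1.
Then f(3) = 41.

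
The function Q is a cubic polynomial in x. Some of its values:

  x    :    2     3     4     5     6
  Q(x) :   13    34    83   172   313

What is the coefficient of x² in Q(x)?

-4

First differences: 21, 49, 89, 141. Second differences: 28, 40, 52. Third differences: 12, 12.
Level-3 differences are constant, so Q has degree 3.
Fitting a degree-3 polynomial gives Q(x) = 2x³ - 4x² + 3x + 7.
The coefficient of x² is -4.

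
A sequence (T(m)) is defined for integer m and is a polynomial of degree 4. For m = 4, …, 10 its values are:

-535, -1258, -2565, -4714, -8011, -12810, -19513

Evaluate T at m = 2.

-49

Write T(m) = am^4 + bm³ + cm² + dm + e; the 7 given values yield a linear system in the 5 coefficients.
Solving, T(m) = -2m^4 + m³ - 5m² - m - 3.
Then T(2) = -49.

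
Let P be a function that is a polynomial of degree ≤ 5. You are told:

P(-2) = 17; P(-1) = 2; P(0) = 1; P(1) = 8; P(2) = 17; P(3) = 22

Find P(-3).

First differences: -15, -1, 7, 9, 5. Second differences: 14, 8, 2, -4. Third differences: -6, -6, -6.
Level-3 differences are constant, so P has degree 3.
Fitting a degree-3 polynomial gives P(t) = -t³ + 4t² + 4t + 1.
Then P(-3) = 52.

52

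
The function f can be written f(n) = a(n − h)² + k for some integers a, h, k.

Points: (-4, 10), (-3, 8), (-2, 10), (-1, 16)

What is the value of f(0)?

26

First differences -2, 2, 6; second difference 4 = 2a, so a = 2.
Expanding, the n-coefficient is −2ah = -4h; matching it to the data gives h = -3, and then k = 8.
So f(n) = 2(n + 3)² + 8.
f(0) = 2·3² + 8 = 26.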